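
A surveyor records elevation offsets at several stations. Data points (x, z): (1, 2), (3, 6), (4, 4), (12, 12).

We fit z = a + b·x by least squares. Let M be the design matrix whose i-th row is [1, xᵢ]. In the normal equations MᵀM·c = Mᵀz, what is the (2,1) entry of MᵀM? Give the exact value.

20

Row 2 ↔ basis x, column 1 ↔ basis 1, so (MᵀM)_{2,1} = Σᵢ x = (1)·(1) + (3)·(1) + (4)·(1) + (12)·(1) = 20.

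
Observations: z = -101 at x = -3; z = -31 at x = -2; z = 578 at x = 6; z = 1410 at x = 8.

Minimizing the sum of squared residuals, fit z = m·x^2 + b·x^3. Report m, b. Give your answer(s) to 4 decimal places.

Sums needed: Σx^2·x^2 = 5489, Σx^2·x^3 = 40269, Σx^3·x^3 = 309593.
Moment sums: Σx^2·z = 110015, Σx^3·z = 849743.
Δ = 5489·309593 − 40269² = 77763616.
m = (110015·309593 − 40269·849743)/77763616 = -39606743/19440904; b = (5489·849743 − 40269·110015)/77763616 = 58511323/19440904.

m = -2.0373, b = 3.0097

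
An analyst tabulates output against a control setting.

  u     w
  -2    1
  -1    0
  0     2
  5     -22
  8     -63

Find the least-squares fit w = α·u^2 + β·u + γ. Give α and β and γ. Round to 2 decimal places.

α = -0.98, β = -0.26, γ = 2.61

Setting ∂/∂α … = 0 gives: 4738·α + 628·β + 94·γ = -4578;  628·α + 94·β + 10·γ = -616;  94·α + 10·β + 5·γ = -82.
(Σu^2·u^2 = 4738, Σu^2·u = 628, Σu^2 = 94, Σu·u = 94, Σu = 10, Σ1 = 5, Σu^2·w = -4578, Σu·w = -616, Σw = -82.)
Row-reducing yields α = -32267/32799, β = -8482/32799, γ = 28560/10933.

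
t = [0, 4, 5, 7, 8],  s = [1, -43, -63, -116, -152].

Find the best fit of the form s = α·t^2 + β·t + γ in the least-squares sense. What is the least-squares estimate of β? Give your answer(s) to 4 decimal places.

Sums needed: Σt^2·t^2 = 7378, Σt^2·t = 1044, Σt^2 = 154, Σt·t = 154, Σt = 24, Σ1 = 5.
And Σt^2·s = -17675, Σt·s = -2515, Σs = -373.
Row-reducing yields α = -47955/23318, β = -58751/23318, γ = 9748/11659.

β = -2.5196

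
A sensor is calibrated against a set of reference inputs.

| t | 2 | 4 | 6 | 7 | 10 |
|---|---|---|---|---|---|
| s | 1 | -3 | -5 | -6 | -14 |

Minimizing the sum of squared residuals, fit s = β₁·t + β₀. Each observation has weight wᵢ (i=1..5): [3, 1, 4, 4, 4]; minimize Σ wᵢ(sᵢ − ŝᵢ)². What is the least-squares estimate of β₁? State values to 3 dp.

Normal-equation sums: Σwᵢ·t·t = 768, Σwᵢ·t = 102, Σwᵢ·1 = 16.
For AᵀWs: Σwᵢ·t·s = -854, Σwᵢ·s = -100.
det = 768·16 − 102² = 1884.
β₁ = ((-854)·16 − 102·(-100))/1884 = -866/471; β₀ = (768·(-100) − 102·(-854))/1884 = 859/157.

β₁ = -1.839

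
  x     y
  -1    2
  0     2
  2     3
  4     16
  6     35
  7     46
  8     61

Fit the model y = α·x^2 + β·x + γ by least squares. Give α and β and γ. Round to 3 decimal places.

From the data, Σx^2·x^2 = 8066, Σx^2·x = 1142, Σx^2 = 170, Σx·x = 170, Σx = 26, Σ1 = 7.
And Σx^2·y = 7688, Σx·y = 1088, Σy = 165.
So AᵀA·[α, β, γ]ᵀ = Aᵀy: [[8066, 1142, 170]; [1142, 170, 26]; [170, 26, 7]]·[α, β, γ]ᵀ = [7688, 1088, 165]ᵀ.
Solving the 3×3 system (Gaussian elimination) gives α = 8075/8294, β = -2479/8294, γ = 391/377.

α = 0.974, β = -0.299, γ = 1.037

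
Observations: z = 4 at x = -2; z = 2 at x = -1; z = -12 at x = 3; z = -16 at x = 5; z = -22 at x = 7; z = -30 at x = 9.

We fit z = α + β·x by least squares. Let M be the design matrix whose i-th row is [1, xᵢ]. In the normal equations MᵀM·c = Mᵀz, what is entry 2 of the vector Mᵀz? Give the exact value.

-550

Entry 2 ↔ basis x, so (Mᵀz)_{2} = Σᵢ (x)·zᵢ = (-2)·(4) + (-1)·(2) + (3)·(-12) + (5)·(-16) + (7)·(-22) + (9)·(-30) = -550.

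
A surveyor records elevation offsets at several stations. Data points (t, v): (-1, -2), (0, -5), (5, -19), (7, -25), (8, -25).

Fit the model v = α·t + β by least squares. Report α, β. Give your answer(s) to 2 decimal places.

Setting ∂/∂α … = 0 gives: 139·α + 19·β = -468;  19·α + 5·β = -76.
(Σt·t = 139, Σt = 19, Σ1 = 5, Σt·v = -468, Σv = -76.)
det = 139·5 − 19² = 334.
α = ((-468)·5 − 19·(-76))/334 = -448/167; β = (139·(-76) − 19·(-468))/334 = -836/167.

α = -2.68, β = -5.01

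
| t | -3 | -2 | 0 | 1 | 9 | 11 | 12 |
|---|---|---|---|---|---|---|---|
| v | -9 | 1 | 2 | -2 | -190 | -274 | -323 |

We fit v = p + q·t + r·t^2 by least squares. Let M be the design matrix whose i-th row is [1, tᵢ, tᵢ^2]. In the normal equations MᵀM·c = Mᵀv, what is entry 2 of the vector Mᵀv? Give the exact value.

-8577

Entry 2 ↔ basis t, so (Mᵀv)_{2} = Σᵢ (t)·vᵢ = (-3)·(-9) + (-2)·(1) + (0)·(2) + (1)·(-2) + (9)·(-190) + (11)·(-274) + (12)·(-323) = -8577.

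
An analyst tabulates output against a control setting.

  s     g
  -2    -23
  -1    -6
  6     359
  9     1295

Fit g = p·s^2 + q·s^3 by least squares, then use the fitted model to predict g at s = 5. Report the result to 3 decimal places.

ĝ = 199.451

The normal equations are: 7874·p + 66792·q = 117721;  66792·p + 578162·q = 1021789.
(Σs^2·s^2 = 7874, Σs^2·s^3 = 66792, Σs^3·s^3 = 578162, Σs^2·g = 117721, Σs^3·g = 1021789.)
det = 7874·578162 − 66792² = 91276324.
p = (117721·578162 − 66792·1021789)/91276324 = -92761043/45638162; q = (7874·1021789 − 66792·117721)/91276324 = 91372777/45638162.
At s = 5: ĝ = (-92761043/45638162)·(25) + (91372777/45638162)·(125) = 4551285525/22819081.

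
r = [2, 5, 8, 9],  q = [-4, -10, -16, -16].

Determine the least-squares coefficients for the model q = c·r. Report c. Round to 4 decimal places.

The normal system AᵀA·[c]ᵀ = Aᵀq is [[174]]·[c]ᵀ = [-330]ᵀ.
c = (-330)/174 = -1.89655.

c = -1.8966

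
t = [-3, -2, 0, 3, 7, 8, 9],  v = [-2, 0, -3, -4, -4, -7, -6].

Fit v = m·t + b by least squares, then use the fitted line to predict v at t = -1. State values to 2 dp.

Compute the Gram sums: Σt·t = 216, Σt = 22, Σ1 = 7.
For Aᵀv: Σt·v = -144, Σv = -26.
Eliminating b: 7·(row 1) − 22·(row 2) gives 1028·m = 7·(-144) − 22·(-26) = -436, so m = -109/257.
Then b = ((-26) − 22·(-109/257))/7 = -612/257.
At t = -1: v̂ = (-109/257)·(-1) + (-612/257)·(1) = -503/257.

v̂ = -1.96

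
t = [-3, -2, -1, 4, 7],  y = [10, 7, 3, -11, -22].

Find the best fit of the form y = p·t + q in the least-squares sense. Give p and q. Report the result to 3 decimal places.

p = -3.135, q = 0.535

Normal-equation sums: Σt·t = 79, Σt = 5, Σ1 = 5.
Moment sums: Σt·y = -245, Σy = -13.
XᵀX·[p, q]ᵀ = Xᵀy becomes [[79, 5]; [5, 5]]·[p, q]ᵀ = [-245, -13]ᵀ.
det = 79·5 − 5² = 370.
p = ((-245)·5 − 5·(-13))/370 = -116/37; q = (79·(-13) − 5·(-245))/370 = 99/185.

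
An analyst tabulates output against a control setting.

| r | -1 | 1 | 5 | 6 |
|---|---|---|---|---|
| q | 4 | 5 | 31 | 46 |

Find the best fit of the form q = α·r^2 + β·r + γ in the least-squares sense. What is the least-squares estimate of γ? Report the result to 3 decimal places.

γ = 3.126

Entries of XᵀX: Σr^2·r^2 = 1923, Σr^2·r = 341, Σr^2 = 63, Σr·r = 63, Σr = 11, Σ1 = 4.
Right-hand side: Σr^2·q = 2440, Σr·q = 432, Σq = 86.
Solving the 3×3 system (Gaussian elimination) gives α = 2755/2342, β = -131/2342, γ = 3661/1171.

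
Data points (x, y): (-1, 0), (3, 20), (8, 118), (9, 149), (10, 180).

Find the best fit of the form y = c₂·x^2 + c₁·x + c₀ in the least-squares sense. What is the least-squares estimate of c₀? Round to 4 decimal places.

Normal-equation sums: Σx^2·x^2 = 20739, Σx^2·x = 2267, Σx^2 = 255, Σx·x = 255, Σx = 29, Σ1 = 5.
For Aᵀy: Σx^2·y = 37801, Σx·y = 4145, Σy = 467.
So AᵀA·[c₂, c₁, c₀]ᵀ = Aᵀy: [[20739, 2267, 255]; [2267, 255, 29]; [255, 29, 5]]·[c₂, c₁, c₀]ᵀ = [37801, 4145, 467]ᵀ.
Inverting the 3×3 Gram matrix, [c₂, c₁, c₀]ᵀ = [102410/62959, 112157/62959, 6950/62959]ᵀ.

c₀ = 0.1104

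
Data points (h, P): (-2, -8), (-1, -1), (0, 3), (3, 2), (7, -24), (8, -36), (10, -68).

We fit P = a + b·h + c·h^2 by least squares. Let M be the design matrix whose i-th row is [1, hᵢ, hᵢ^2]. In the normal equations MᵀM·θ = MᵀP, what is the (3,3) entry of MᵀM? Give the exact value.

16595

Row 3 ↔ basis h^2, column 3 ↔ basis h^2, so (MᵀM)_{3,3} = Σᵢ (h^2)·(h^2) = (4)·(4) + (1)·(1) + (0)·(0) + (9)·(9) + (49)·(49) + (64)·(64) + (100)·(100) = 16595.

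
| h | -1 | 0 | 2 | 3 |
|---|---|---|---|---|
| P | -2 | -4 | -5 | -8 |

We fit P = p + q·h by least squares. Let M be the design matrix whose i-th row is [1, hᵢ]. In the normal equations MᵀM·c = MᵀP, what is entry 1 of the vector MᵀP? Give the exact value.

-19

Entry 1 ↔ basis 1, so (MᵀP)_{1} = Σᵢ Pᵢ = (1)·(-2) + (1)·(-4) + (1)·(-5) + (1)·(-8) = -19.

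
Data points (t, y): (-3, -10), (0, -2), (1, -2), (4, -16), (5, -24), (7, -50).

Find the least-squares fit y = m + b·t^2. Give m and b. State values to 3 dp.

m = -0.987, b = -0.981

Compute the Gram sums: Σ1 = 6, Σt^2 = 100, Σt^2·t^2 = 3364.
For Aᵀy: Σy = -104, Σt^2·y = -3398.
AᵀA·[m, b]ᵀ = Aᵀy becomes [[6, 100]; [100, 3364]]·[m, b]ᵀ = [-104, -3398]ᵀ.
Δ = 6·3364 − 100² = 10184.
m = ((-104)·3364 − 100·(-3398))/10184 = -1257/1273; b = (6·(-3398) − 100·(-104))/10184 = -2497/2546.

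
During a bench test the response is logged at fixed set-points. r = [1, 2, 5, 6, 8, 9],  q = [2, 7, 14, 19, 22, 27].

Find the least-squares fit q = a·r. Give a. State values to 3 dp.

a = 2.934

Compute the Gram sums: Σr·r = 211.
Right-hand side: Σr·q = 619.
AᵀA·[a]ᵀ = Aᵀq becomes [[211]]·[a]ᵀ = [619]ᵀ.
a = 619/211 = 2.93365.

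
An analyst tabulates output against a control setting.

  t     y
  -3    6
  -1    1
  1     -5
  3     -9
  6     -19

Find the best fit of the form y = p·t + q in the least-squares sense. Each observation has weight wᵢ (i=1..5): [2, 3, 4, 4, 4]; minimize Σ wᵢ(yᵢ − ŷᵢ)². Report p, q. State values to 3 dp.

p = -2.759, q = -1.851

Setting ∂/∂p … = 0 gives: 205·p + 31·q = -623;  31·p + 17·q = -117.
Determinant 205·17 − 31² = 2524.
p = ((-623)·17 − 31·(-117))/2524 = -1741/631; q = (205·(-117) − 31·(-623))/2524 = -1168/631.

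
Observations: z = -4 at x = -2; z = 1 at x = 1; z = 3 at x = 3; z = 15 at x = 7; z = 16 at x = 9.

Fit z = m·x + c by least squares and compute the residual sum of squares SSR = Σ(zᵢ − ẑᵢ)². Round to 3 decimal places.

SSR = 9.886

Compute the Gram sums: Σx·x = 144, Σx = 18, Σ1 = 5.
For Aᵀz: Σx·z = 267, Σz = 31.
Determinant 144·5 − 18² = 396.
m = (267·5 − 18·31)/396 = 259/132; c = (144·31 − 18·267)/396 = -19/22.
Residuals: 26/33, -13/132, -89/44, 281/132, -35/44; SSR = 435/44.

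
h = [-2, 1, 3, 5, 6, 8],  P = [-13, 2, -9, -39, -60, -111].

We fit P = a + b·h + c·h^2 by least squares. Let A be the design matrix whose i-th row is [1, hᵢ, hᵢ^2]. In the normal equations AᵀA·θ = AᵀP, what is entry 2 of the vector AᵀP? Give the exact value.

Entry 2 ↔ basis h, so (AᵀP)_{2} = Σᵢ (h)·Pᵢ = (-2)·(-13) + (1)·(2) + (3)·(-9) + (5)·(-39) + (6)·(-60) + (8)·(-111) = -1442.

-1442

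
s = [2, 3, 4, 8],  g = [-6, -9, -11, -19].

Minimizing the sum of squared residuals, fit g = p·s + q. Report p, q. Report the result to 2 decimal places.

The normal equations are: 93·p + 17·q = -235;  17·p + 4·q = -45.
Eliminating q: 4·(row 1) − 17·(row 2) gives 83·p = 4·(-235) − 17·(-45) = -175, so p = -175/83.
Then q = ((-45) − 17·(-175/83))/4 = -190/83.

p = -2.11, q = -2.29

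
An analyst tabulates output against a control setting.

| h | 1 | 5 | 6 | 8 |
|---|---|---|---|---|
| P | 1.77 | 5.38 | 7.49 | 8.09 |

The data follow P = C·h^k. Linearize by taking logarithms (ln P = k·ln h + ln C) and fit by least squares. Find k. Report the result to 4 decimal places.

k = 0.7464

Linearized form: ln P = k·ln h + ln C. From the 4 transformed points,
XᵀX = [[10.1248, 5.4806]; [5.4806, 4]], rhs = [10.6634, 6.3579]ᵀ  (here Σln h = 5.4806, Σ(ln h)² = 10.1248, Σln P = 6.3579, Σln h·ln P = 10.6634).
Solving (det = 10.4617): k = 0.74637, ln C = 0.56682.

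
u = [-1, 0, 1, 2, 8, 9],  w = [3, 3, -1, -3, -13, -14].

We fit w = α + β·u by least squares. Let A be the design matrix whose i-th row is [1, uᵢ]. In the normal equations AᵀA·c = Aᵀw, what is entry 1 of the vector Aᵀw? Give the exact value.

Entry 1 ↔ basis 1, so (Aᵀw)_{1} = Σᵢ wᵢ = (1)·(3) + (1)·(3) + (1)·(-1) + (1)·(-3) + (1)·(-13) + (1)·(-14) = -25.

-25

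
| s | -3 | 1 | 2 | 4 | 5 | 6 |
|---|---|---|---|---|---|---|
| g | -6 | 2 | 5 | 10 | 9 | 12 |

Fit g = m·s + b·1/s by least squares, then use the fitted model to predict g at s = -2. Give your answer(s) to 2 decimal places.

ĝ = -4.27

From the data, Σs·s = 91, Σs·1/s = 6, Σ1/s·1/s = 5369/3600.
And Σs·g = 187, Σ1/s·g = 64/5.
So XᵀX·[m, b]ᵀ = Xᵀg: [[91, 6]; [6, 5369/3600]]·[m, b]ᵀ = [187, 64/5]ᵀ.
Δ = 91·(5369/3600) − 6² = 358979/3600.
m = (187·(5369/3600) − 6·(64/5))/(358979/3600) = 727523/358979; b = (91·(64/5) − 6·187)/(358979/3600) = 154080/358979.
At s = -2: ĝ = (727523/358979)·(-2) + (154080/358979)·(-1/2) = -1532086/358979.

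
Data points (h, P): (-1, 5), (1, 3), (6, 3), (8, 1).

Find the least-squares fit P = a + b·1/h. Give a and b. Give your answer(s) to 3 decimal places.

Compute the Gram sums: Σ1 = 4, Σ1/h = 7/24, Σ1/h·1/h = 1177/576.
For MᵀP: ΣP = 12, Σ1/h·P = -11/8.
det = 4·(1177/576) − (7/24)² = 1553/192.
a = (12·(1177/576) − (7/24)·(-11/8))/(1553/192) = 4785/1553; b = (4·(-11/8) − (7/24)·12)/(1553/192) = -1728/1553.

a = 3.081, b = -1.113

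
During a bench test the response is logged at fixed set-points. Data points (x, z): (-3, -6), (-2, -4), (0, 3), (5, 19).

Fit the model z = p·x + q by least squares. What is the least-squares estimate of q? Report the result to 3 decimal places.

Entries of MᵀM: Σx·x = 38, Σx = 0, Σ1 = 4.
And Σx·z = 121, Σz = 12.
So MᵀM·[p, q]ᵀ = Mᵀz: [[38, 0]; [0, 4]]·[p, q]ᵀ = [121, 12]ᵀ.
det = 38·4 − 0² = 152.
p = (121·4 − 0·12)/152 = 121/38; q = (38·12 − 0·121)/152 = 3.

q = 3.000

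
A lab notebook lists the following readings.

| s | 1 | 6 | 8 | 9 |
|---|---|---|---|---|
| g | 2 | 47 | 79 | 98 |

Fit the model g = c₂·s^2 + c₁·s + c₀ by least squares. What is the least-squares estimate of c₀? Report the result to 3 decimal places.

Sums needed: Σs^2·s^2 = 11954, Σs^2·s = 1458, Σs^2 = 182, Σs·s = 182, Σs = 24, Σ1 = 4.
For Aᵀg: Σs^2·g = 14688, Σs·g = 1798, Σg = 226.
Normal equations: [[11954, 1458, 182]; [1458, 182, 24]; [182, 24, 4]]·[c₂, c₁, c₀]ᵀ = [14688, 1798, 226]ᵀ.
Inverting the 3×3 Gram matrix, [c₂, c₁, c₀]ᵀ = [1, 2, -1]ᵀ.

c₀ = -1.000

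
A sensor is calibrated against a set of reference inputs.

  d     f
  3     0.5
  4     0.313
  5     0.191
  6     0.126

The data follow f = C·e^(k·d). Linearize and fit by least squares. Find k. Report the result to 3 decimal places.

With ln fᵢ as the transformed response and dᵢ as the regressor:
AᵀA = [[86.0000, 18.0000]; [18.0000, 4]], rhs = [-27.4319, -5.5817]ᵀ  (here Σd = 18.0000, Σ(d)² = 86.0000, Σln f = -5.5817, Σd·ln f = -27.4319).
Slope k = (n·Σd·ln f − Σd·Σln f)/(n·Σ(d)² − (Σd)²) = (4·-27.4319 − 18.0000·-5.5817)/20.0000 = -0.46289; ln C = (Σln f − k·Σd)/n = 0.68760.

k = -0.463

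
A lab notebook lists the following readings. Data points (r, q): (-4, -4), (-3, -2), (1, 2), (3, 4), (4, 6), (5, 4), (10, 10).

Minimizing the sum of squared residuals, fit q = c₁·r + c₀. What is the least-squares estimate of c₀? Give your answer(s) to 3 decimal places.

Compute the Gram sums: Σr·r = 176, Σr = 16, Σ1 = 7.
Moment sums: Σr·q = 180, Σq = 20.
So AᵀA·[c₁, c₀]ᵀ = Aᵀq: [[176, 16]; [16, 7]]·[c₁, c₀]ᵀ = [180, 20]ᵀ.
Determinant 176·7 − 16² = 976.
c₁ = (180·7 − 16·20)/976 = 235/244; c₀ = (176·20 − 16·180)/976 = 40/61.

c₀ = 0.656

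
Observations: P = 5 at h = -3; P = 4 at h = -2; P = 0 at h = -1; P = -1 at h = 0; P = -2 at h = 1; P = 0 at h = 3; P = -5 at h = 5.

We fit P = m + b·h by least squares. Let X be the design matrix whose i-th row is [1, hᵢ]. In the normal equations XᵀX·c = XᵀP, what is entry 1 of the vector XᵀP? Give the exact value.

1

Entry 1 ↔ basis 1, so (XᵀP)_{1} = Σᵢ Pᵢ = (1)·(5) + (1)·(4) + (1)·(0) + (1)·(-1) + (1)·(-2) + (1)·(0) + (1)·(-5) = 1.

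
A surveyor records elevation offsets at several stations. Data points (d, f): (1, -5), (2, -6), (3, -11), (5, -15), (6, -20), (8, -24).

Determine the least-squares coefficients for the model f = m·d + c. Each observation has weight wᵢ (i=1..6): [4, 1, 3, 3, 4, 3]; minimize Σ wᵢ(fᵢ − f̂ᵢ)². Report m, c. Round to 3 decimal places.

Sums needed: Σwᵢ·d·d = 446, Σwᵢ·d = 78, Σwᵢ·1 = 18.
For AᵀWf: Σwᵢ·d·f = -1412, Σwᵢ·f = -256.
So AᵀWA·[m, c]ᵀ = AᵀWf: [[446, 78]; [78, 18]]·[m, c]ᵀ = [-1412, -256]ᵀ.
Δ = 446·18 − 78² = 1944.
m = ((-1412)·18 − 78·(-256))/1944 = -227/81; c = (446·(-256) − 78·(-1412))/1944 = -505/243.

m = -2.802, c = -2.078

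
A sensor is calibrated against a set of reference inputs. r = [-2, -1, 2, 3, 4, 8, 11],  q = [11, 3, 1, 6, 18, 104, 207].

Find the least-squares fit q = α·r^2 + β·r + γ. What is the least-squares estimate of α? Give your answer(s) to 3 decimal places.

α = 1.985

With design matrix A, AᵀA = [[19107, 1933, 219]; [1933, 219, 25]; [219, 25, 7]] and Aᵀq = [32096, 3176, 350]ᵀ.
Inverting the 3×3 Gram matrix, [α, β, γ]ᵀ = [460589/232078, -640561/232078, -37017/16577]ᵀ.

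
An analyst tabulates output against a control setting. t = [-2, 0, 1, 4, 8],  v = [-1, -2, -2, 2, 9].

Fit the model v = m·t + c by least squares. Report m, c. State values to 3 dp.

The normal equations are: 85·m + 11·c = 80;  11·m + 5·c = 6.
Δ = 85·5 − 11² = 304.
m = (80·5 − 11·6)/304 = 167/152; c = (85·6 − 11·80)/304 = -185/152.

m = 1.099, c = -1.217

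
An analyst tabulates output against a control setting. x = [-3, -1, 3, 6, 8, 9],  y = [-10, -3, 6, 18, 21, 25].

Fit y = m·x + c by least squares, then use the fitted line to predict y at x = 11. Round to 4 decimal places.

Entries of AᵀA: Σx·x = 200, Σx = 22, Σ1 = 6.
Moment sums: Σx·y = 552, Σy = 57.
Normal equations: [[200, 22]; [22, 6]]·[m, c]ᵀ = [552, 57]ᵀ.
Δ = 200·6 − 22² = 716.
m = (552·6 − 22·57)/716 = 1029/358; c = (200·57 − 22·552)/716 = -186/179.
At x = 11: ŷ = (1029/358)·(11) + (-186/179)·(1) = 10947/358.

ŷ = 30.5782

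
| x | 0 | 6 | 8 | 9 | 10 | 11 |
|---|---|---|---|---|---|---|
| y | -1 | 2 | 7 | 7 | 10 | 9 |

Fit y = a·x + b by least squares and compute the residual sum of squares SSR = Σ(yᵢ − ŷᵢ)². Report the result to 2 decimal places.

SSR = 9.31

The normal system MᵀM·[a, b]ᵀ = Mᵀy is [[402, 44]; [44, 6]]·[a, b]ᵀ = [330, 34]ᵀ.
Eliminating b: 6·(row 1) − 44·(row 2) gives 476·a = 6·330 − 44·34 = 484, so a = 121/119.
Then b = (34 − 44·(121/119))/6 = -213/119.
Residuals: 94/119, -275/119, 78/119, -43/119, 193/119, -47/119; SSR = 1108/119.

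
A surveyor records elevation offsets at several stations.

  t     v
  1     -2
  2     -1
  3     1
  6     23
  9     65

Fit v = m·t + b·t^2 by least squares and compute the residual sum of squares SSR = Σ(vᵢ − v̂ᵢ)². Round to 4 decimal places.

SSR = 0.2767

Setting ∂/∂m … = 0 gives: 131·m + 981·b = 722;  981·m + 7955·b = 6096.
det = 131·7955 − 981² = 79744.
m = (722·7955 − 981·6096)/79744 = -118333/39872; b = (131·6096 − 981·722)/79744 = 45147/39872.
Residuals: -3279/19936, 8103/19936, -409/1424, 881/19936, -115/19936; SSR = 5517/19936.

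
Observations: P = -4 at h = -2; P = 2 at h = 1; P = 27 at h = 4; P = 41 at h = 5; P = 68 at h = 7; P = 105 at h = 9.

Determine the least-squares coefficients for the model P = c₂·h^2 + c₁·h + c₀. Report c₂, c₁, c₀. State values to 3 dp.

From the data, Σh^2·h^2 = 9860, Σh^2·h = 1254, Σh^2 = 176, Σh·h = 176, Σh = 24, Σ1 = 6.
And Σh^2·P = 13280, Σh·P = 1744, ΣP = 239.
Normal equations: [[9860, 1254, 176]; [1254, 176, 24]; [176, 24, 6]]·[c₂, c₁, c₀]ᵀ = [13280, 1744, 239]ᵀ.
Inverting the 3×3 Gram matrix, [c₂, c₁, c₀]ᵀ = [10222/10993, 190024/54965, -139767/109930]ᵀ.

c₂ = 0.930, c₁ = 3.457, c₀ = -1.271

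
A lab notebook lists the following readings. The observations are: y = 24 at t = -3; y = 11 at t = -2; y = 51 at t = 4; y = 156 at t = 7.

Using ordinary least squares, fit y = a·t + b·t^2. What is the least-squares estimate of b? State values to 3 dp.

Forming XᵀX = [[78, 372]; [372, 2754]] and Xᵀy = [1202, 8720]ᵀ gives XᵀX·[a, b]ᵀ = Xᵀy.
Eliminating b: 2754·(row 1) − 372·(row 2) gives 76428·a = 2754·1202 − 372·8720 = 66468, so a = 5539/6369.
Then b = (8720 − 372·(5539/6369))/2754 = 19418/6369.

b = 3.049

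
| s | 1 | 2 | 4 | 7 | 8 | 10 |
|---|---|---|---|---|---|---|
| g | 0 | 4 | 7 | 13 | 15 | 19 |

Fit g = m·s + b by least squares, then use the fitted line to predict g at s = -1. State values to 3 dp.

ĝ = -3.100

Compute the Gram sums: Σs·s = 234, Σs = 32, Σ1 = 6.
Moment sums: Σs·g = 437, Σg = 58.
det = 234·6 − 32² = 380.
m = (437·6 − 32·58)/380 = 383/190; b = (234·58 − 32·437)/380 = -103/95.
At s = -1: ĝ = (383/190)·(-1) + (-103/95)·(1) = -31/10.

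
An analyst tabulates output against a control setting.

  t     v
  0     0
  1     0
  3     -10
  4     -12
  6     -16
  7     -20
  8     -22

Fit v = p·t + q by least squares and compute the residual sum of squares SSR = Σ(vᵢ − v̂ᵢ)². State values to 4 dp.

From the data, Σt·t = 175, Σt = 29, Σ1 = 7.
For Xᵀv: Σt·v = -490, Σv = -80.
Eliminating q: 7·(row 1) − 29·(row 2) gives 384·p = 7·(-490) − 29·(-80) = -1110, so p = -185/64.
Then q = ((-80) − 29·(-185/64))/7 = 35/64.
Residuals: -35/64, 75/32, -15/8, -63/64, 51/64, -5/16, 37/64; SSR = 363/32.

SSR = 11.3438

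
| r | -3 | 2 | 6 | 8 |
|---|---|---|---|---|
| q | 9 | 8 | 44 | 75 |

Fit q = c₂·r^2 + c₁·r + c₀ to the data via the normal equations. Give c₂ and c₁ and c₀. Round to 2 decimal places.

c₂ = 1.04, c₁ = 0.80, c₀ = 2.11

Entries of MᵀM: Σr^2·r^2 = 5489, Σr^2·r = 709, Σr^2 = 113, Σr·r = 113, Σr = 13, Σ1 = 4.
For Mᵀq: Σr^2·q = 6497, Σr·q = 853, Σq = 136.
Solving the 3×3 system (Gaussian elimination) gives c₂ = 7897/7617, c₁ = 6103/7617, c₀ = 5351/2539.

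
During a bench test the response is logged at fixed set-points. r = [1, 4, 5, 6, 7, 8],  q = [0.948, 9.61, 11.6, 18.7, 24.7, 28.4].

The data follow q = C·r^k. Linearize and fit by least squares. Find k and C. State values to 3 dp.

Let Y = ln q. Fitting Y = k·ln r + ln C by least squares:
Sums: Σln r = 8.8128, Σ(ln r)² = 15.8331, Σln q = 14.1421, Σln r·ln q = 25.5276.
Normal system: [[15.8331, 8.8128]; [8.8128, 6]]·[k, ln C]ᵀ = [25.5276, 14.1421]ᵀ.
Slope k = (n·Σln r·ln q − Σln r·Σln q)/(n·Σ(ln r)² − (Σln r)²) = (6·25.5276 − 8.8128·14.1421)/17.3327 = 1.64622; ln C = (Σln q − k·Σln r)/n = -0.06097, so C = exp(-0.06097) = 0.94086.

k = 1.646, C = 0.941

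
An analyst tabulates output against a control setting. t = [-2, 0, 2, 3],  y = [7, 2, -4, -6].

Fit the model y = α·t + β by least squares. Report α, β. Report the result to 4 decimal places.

With design matrix A, AᵀA = [[17, 3]; [3, 4]] and Aᵀy = [-40, -1]ᵀ.
det = 17·4 − 3² = 59.
α = ((-40)·4 − 3·(-1))/59 = -157/59; β = (17·(-1) − 3·(-40))/59 = 103/59.

α = -2.6610, β = 1.7458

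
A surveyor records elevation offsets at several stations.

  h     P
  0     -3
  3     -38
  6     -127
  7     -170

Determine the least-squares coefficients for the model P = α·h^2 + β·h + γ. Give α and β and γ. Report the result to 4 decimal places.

α = -3.0606, β = -2.3758, γ = -3.0727

Forming AᵀA = [[3778, 586, 94]; [586, 94, 16]; [94, 16, 4]] and AᵀP = [-13244, -2066, -338]ᵀ gives AᵀA·[α, β, γ]ᵀ = AᵀP.
Solving the 3×3 system (Gaussian elimination) gives α = -101/33, β = -392/165, γ = -169/55.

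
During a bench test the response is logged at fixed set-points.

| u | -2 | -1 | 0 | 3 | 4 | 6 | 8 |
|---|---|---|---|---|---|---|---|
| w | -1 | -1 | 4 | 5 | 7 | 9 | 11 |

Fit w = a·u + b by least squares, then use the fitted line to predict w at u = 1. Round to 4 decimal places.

ŵ = 2.9693

Entries of AᵀA: Σu·u = 130, Σu = 18, Σ1 = 7.
Right-hand side: Σu·w = 188, Σw = 34.
det = 130·7 − 18² = 586.
a = (188·7 − 18·34)/586 = 352/293; b = (130·34 − 18·188)/586 = 518/293.
At u = 1: ŵ = (352/293)·(1) + (518/293)·(1) = 870/293.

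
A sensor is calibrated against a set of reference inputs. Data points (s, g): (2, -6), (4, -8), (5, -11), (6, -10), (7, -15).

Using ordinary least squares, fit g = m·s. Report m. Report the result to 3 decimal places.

Entries of MᵀM: Σs·s = 130.
For Mᵀg: Σs·g = -264.
MᵀM·[m]ᵀ = Mᵀg becomes [[130]]·[m]ᵀ = [-264]ᵀ.
Hence m = -264 / 130 ≈ -2.03077.

m = -2.031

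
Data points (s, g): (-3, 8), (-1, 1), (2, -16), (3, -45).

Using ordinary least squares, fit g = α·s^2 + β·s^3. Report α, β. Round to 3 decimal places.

α = -2.042, β = -0.983

Sums needed: Σs^2·s^2 = 179, Σs^2·s^3 = 31, Σs^3·s^3 = 1523.
Right-hand side: Σs^2·g = -396, Σs^3·g = -1560.
Determinant 179·1523 − 31² = 271656.
α = ((-396)·1523 − 31·(-1560))/271656 = -46229/22638; β = (179·(-1560) − 31·(-396))/271656 = -22247/22638.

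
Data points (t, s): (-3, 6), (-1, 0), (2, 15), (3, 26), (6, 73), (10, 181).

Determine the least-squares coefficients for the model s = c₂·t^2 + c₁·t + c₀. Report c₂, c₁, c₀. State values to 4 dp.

c₂ = 1.4639, c₁ = 3.1970, c₀ = 2.3162

Normal-equation sums: Σt^2·t^2 = 11475, Σt^2·t = 1223, Σt^2 = 159, Σt·t = 159, Σt = 17, Σ1 = 6.
Moment sums: Σt^2·s = 21076, Σt·s = 2338, Σs = 301.
Normal equations: [[11475, 1223, 159]; [1223, 159, 17]; [159, 17, 6]]·[c₂, c₁, c₀]ᵀ = [21076, 2338, 301]ᵀ.
Solving the 3×3 system (Gaussian elimination) gives c₂ = 30457/20806, c₁ = 3229/1010, c₀ = 120478/52015.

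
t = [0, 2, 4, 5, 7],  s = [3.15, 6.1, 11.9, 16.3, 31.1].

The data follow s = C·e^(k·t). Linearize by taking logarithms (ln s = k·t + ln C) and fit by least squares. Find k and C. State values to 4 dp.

Linearized form: ln s = k·t + ln C. From the 5 transformed points,
Σt = 18.0000, Σ(t)² = 94.0000, Σln s = 11.6606, Σt·ln s = 51.5390.
Equations: 94.0000·k + 18.0000·ln C = 51.5390;  18.0000·k + 5·ln C = 11.6606.
Solving (det = 146.0000): k = 0.32743, ln C = 1.15339, so C = exp(1.15339) = 3.16891.

k = 0.3274, C = 3.1689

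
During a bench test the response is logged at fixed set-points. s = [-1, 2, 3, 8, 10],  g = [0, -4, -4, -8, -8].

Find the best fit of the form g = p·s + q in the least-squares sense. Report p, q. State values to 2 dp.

p = -0.72, q = -1.64

The normal system MᵀM·[p, q]ᵀ = Mᵀg is [[178, 22]; [22, 5]]·[p, q]ᵀ = [-164, -24]ᵀ.
Eliminating q: 5·(row 1) − 22·(row 2) gives 406·p = 5·(-164) − 22·(-24) = -292, so p = -146/203.
Then q = ((-24) − 22·(-146/203))/5 = -332/203.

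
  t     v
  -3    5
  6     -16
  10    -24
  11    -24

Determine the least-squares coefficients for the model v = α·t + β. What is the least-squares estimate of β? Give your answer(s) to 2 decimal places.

β = -1.91

Entries of MᵀM: Σt·t = 266, Σt = 24, Σ1 = 4.
For Mᵀv: Σt·v = -615, Σv = -59.
MᵀM·[α, β]ᵀ = Mᵀv becomes [[266, 24]; [24, 4]]·[α, β]ᵀ = [-615, -59]ᵀ.
Δ = 266·4 − 24² = 488.
α = ((-615)·4 − 24·(-59))/488 = -261/122; β = (266·(-59) − 24·(-615))/488 = -467/244.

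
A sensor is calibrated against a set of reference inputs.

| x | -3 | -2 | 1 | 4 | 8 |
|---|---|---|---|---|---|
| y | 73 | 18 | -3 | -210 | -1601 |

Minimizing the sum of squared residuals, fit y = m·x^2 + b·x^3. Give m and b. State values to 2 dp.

m = -1.05, b = -3.00

The normal equations are: 4450·m + 33518·b = -105098;  33518·m + 267034·b = -835270.
Determinant 4450·267034 − 33518² = 64844976.
m = ((-105098)·267034 − 33518·(-835270))/64844976 = -1419989/1350937; b = (4450·(-835270) − 33518·(-105098))/64844976 = -4047432/1350937.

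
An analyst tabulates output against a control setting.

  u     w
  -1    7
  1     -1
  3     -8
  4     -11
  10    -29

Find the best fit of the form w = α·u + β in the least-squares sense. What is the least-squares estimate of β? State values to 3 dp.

β = 2.566

AᵀA·[α, β]ᵀ = Aᵀw reads: 127·α + 17·β = -366;  17·α + 5·β = -42.
Eliminating β: 5·(row 1) − 17·(row 2) gives 346·α = 5·(-366) − 17·(-42) = -1116, so α = -558/173.
Then β = ((-42) − 17·(-558/173))/5 = 444/173.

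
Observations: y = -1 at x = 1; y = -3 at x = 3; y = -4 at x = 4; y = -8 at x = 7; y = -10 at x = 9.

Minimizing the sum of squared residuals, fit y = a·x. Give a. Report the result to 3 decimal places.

Sums needed: Σx·x = 156.
And Σx·y = -172.
AᵀA·[a]ᵀ = Aᵀy becomes [[156]]·[a]ᵀ = [-172]ᵀ.
Hence a = -172 / 156 ≈ -1.10256.

a = -1.103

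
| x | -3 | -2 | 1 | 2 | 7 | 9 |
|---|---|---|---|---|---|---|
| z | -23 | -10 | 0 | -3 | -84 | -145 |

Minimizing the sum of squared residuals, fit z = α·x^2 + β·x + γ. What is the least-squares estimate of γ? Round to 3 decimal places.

Entries of MᵀM: Σx^2·x^2 = 9076, Σx^2·x = 1046, Σx^2 = 148, Σx·x = 148, Σx = 14, Σ1 = 6.
Moment sums: Σx^2·z = -16120, Σx·z = -1810, Σz = -265.
Row-reducing yields α = -405475/202182, β = 187150/101091, γ = 66215/67394.

γ = 0.983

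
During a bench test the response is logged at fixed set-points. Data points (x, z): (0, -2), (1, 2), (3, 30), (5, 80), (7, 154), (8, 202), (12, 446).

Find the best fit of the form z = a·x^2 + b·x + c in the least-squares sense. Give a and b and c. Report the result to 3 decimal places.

a = 2.983, b = 1.547, c = -2.122

Entries of AᵀA: Σx^2·x^2 = 27940, Σx^2·x = 2736, Σx^2 = 292, Σx·x = 292, Σx = 36, Σ1 = 7.
And Σx^2·z = 86970, Σx·z = 8538, Σz = 912.
AᵀA·[a, b, c]ᵀ = Aᵀz becomes [[27940, 2736, 292]; [2736, 292, 36]; [292, 36, 7]]·[a, b, c]ᵀ = [86970, 8538, 912]ᵀ.
Inverting the 3×3 Gram matrix, [a, b, c]ᵀ = [139701/46826, 72453/46826, -49692/23413]ᵀ.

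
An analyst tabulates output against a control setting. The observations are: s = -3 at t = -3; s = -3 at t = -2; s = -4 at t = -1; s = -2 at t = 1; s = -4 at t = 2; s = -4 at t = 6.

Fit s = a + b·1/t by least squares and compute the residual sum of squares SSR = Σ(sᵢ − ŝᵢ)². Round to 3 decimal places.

SSR = 2.714

Setting ∂/∂a … = 0 gives: 6·a + (-1/6)·b = -20;  (-1/6)·a + (95/36)·b = 11/6.
det = 6·(95/36) − (-1/6)² = 569/36.
a = ((-20)·(95/36) − (-1/6)·(11/6))/(569/36) = -1889/569; b = (6·(11/6) − (-1/6)·(-20))/(569/36) = 276/569.
Residuals: 274/569, 320/569, -111/569, 475/569, -525/569, -433/569; SSR = 1544/569.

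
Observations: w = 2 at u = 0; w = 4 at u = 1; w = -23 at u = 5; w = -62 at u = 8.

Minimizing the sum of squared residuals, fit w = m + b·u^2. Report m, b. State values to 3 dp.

XᵀX·[m, b]ᵀ = Xᵀw reads: 4·m + 90·b = -79;  90·m + 4722·b = -4539.
(Σ1 = 4, Σu^2 = 90, Σu^2·u^2 = 4722, Σw = -79, Σu^2·w = -4539.)
Eliminating b: 4722·(row 1) − 90·(row 2) gives 10788·m = 4722·(-79) − 90·(-4539) = 35472, so m = 2956/899.
Then b = ((-4539) − 90·(2956/899))/4722 = -1841/1798.

m = 3.288, b = -1.024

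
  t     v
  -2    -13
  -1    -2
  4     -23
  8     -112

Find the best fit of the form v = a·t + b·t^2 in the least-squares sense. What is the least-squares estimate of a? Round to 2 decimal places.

a = 2.19

From the data, Σt·t = 85, Σt·t^2 = 567, Σt^2·t^2 = 4369.
Right-hand side: Σt·v = -960, Σt^2·v = -7590.
So MᵀM·[a, b]ᵀ = Mᵀv: [[85, 567]; [567, 4369]]·[a, b]ᵀ = [-960, -7590]ᵀ.
Δ = 85·4369 − 567² = 49876.
a = ((-960)·4369 − 567·(-7590))/49876 = 54645/24938; b = (85·(-7590) − 567·(-960))/49876 = -50415/24938.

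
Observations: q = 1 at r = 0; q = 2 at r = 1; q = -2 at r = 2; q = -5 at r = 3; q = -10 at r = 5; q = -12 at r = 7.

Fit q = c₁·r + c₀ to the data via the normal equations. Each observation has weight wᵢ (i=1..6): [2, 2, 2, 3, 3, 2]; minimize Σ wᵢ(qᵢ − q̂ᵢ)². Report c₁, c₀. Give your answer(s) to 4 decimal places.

c₁ = -2.1813, c₀ = 2.0697

From the data, Σwᵢ·r·r = 210, Σwᵢ·r = 44, Σwᵢ·1 = 14.
Moment sums: Σwᵢ·r·q = -367, Σwᵢ·q = -67.
So MᵀWM·[c₁, c₀]ᵀ = MᵀWq: [[210, 44]; [44, 14]]·[c₁, c₀]ᵀ = [-367, -67]ᵀ.
Δ = 210·14 − 44² = 1004.
c₁ = ((-367)·14 − 44·(-67))/1004 = -1095/502; c₀ = (210·(-67) − 44·(-367))/1004 = 1039/502.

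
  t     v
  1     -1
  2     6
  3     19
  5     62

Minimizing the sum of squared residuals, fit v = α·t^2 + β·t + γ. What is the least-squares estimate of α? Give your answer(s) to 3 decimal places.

With design matrix M, MᵀM = [[723, 161, 39]; [161, 39, 11]; [39, 11, 4]] and Mᵀv = [1744, 378, 86]ᵀ.
Inverting the 3×3 Gram matrix, [α, β, γ]ᵀ = [127/44, -343/220, -259/110]ᵀ.

α = 2.886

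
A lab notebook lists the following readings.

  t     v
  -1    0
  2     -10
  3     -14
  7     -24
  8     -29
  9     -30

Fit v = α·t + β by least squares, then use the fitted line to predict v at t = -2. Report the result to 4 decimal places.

Normal-equation sums: Σt·t = 208, Σt = 28, Σ1 = 6.
For Mᵀv: Σt·v = -732, Σv = -107.
So MᵀM·[α, β]ᵀ = Mᵀv: [[208, 28]; [28, 6]]·[α, β]ᵀ = [-732, -107]ᵀ.
Determinant 208·6 − 28² = 464.
α = ((-732)·6 − 28·(-107))/464 = -349/116; β = (208·(-107) − 28·(-732))/464 = -110/29.
At t = -2: v̂ = (-349/116)·(-2) + (-110/29)·(1) = 129/58.

v̂ = 2.2241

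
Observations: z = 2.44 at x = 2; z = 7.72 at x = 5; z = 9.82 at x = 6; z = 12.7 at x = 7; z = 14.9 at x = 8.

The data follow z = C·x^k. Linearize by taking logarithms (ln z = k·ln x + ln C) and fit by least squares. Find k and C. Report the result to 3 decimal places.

Taking logs, ln z = k·ln x + ln C, so regress ln z on ln x.
Over the data: Σln x = 8.1197, Σ(ln x)² = 14.3918, Σln z = 10.4632, Σln x·ln z = 18.5639.
Normal system: [[14.3918, 8.1197]; [8.1197, 5]]·[k, ln C]ᵀ = [18.5639, 10.4632]ᵀ.
Δ = 14.3918·5 − (8.1197)² = 6.0295; k = (18.5639·5 − 8.1197·10.4632)/6.0295 = 1.30382, ln C = (14.3918·10.4632 − 8.1197·18.5639)/6.0295 = -0.02468, so C = exp(-0.02468) = 0.97562.

k = 1.304, C = 0.976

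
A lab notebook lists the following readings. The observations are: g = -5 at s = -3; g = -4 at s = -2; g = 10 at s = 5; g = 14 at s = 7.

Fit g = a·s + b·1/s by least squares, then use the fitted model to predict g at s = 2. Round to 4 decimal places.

With design matrix A, AᵀA = [[87, 4]; [4, 18589/44100]] and Aᵀg = [171, 23/3]ᵀ.
Determinant 87·(18589/44100) − 4² = 303881/14700.
a = (171·(18589/44100) − 4·(23/3))/(303881/14700) = 608773/303881; b = (87·(23/3) − 4·171)/(303881/14700) = -249900/303881.
At s = 2: ĝ = (608773/303881)·(2) + (-249900/303881)·(1/2) = 1092596/303881.

ĝ = 3.5955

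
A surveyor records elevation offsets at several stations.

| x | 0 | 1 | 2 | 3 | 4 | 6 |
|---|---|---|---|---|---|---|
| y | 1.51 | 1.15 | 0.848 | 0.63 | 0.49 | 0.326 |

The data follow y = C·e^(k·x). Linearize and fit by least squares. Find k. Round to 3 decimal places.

Let Y = ln y. Fitting Y = k·x + ln C by least squares:
Over the data: Σx = 16.0000, Σ(x)² = 66.0000, Σln y = -1.9092, Σx·ln y = -11.1546.
Normal system: [[66.0000, 16.0000]; [16.0000, 6]]·[k, ln C]ᵀ = [-11.1546, -1.9092]ᵀ.
Solving (det = 140.0000): k = -0.25986, ln C = 0.37474.

k = -0.260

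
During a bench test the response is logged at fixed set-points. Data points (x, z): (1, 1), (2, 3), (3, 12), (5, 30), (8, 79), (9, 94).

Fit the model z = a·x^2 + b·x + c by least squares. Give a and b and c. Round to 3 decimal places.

Forming AᵀA = [[11380, 1402, 184]; [1402, 184, 28]; [184, 28, 6]] and Aᵀz = [13541, 1671, 219]ᵀ gives AᵀA·[a, b, c]ᵀ = Aᵀz.
Solving the 3×3 system (Gaussian elimination) gives a = 3413/3234, b = 22919/16170, c = -13359/5390.

a = 1.055, b = 1.417, c = -2.478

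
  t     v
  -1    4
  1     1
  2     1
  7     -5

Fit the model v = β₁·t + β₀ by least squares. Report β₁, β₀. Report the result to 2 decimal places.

Normal-equation sums: Σt·t = 55, Σt = 9, Σ1 = 4.
Right-hand side: Σt·v = -36, Σv = 1.
Normal equations: [[55, 9]; [9, 4]]·[β₁, β₀]ᵀ = [-36, 1]ᵀ.
Eliminating β₀: 4·(row 1) − 9·(row 2) gives 139·β₁ = 4·(-36) − 9·1 = -153, so β₁ = -153/139.
Then β₀ = (1 − 9·(-153/139))/4 = 379/139.

β₁ = -1.10, β₀ = 2.73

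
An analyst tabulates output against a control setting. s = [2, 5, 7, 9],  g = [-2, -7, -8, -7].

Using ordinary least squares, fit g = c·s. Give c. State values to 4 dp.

c = -0.9937

The normal equations are: 159·c = -158.
(Σs·s = 159, Σs·g = -158.)
Hence c = -158 / 159 ≈ -0.993711.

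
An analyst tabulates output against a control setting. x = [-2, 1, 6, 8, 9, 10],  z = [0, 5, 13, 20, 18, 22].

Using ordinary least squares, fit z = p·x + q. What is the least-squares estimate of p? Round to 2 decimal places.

p = 1.81

With design matrix A, AᵀA = [[286, 32]; [32, 6]] and Aᵀz = [625, 78]ᵀ.
det = 286·6 − 32² = 692.
p = (625·6 − 32·78)/692 = 627/346; q = (286·78 − 32·625)/692 = 577/173.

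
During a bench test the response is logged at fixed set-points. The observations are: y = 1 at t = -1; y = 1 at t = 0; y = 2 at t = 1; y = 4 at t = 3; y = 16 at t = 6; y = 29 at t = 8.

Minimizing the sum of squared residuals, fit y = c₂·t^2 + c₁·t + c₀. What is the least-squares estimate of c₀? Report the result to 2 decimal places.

Entries of XᵀX: Σt^2·t^2 = 5475, Σt^2·t = 755, Σt^2 = 111, Σt·t = 111, Σt = 17, Σ1 = 6.
For Xᵀy: Σt^2·y = 2471, Σt·y = 341, Σy = 53.
XᵀX·[c₂, c₁, c₀]ᵀ = Xᵀy becomes [[5475, 755, 111]; [755, 111, 17]; [111, 17, 6]]·[c₂, c₁, c₀]ᵀ = [2471, 341, 53]ᵀ.
Row-reducing yields c₂ = 9591/20944, c₁ = -3629/20944, c₀ = 8927/10472.

c₀ = 0.85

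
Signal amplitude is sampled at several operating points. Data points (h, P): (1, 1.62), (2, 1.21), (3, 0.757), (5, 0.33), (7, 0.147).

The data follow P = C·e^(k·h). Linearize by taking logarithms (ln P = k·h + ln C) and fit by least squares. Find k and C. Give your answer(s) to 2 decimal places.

With ln Pᵢ as the transformed response and hᵢ as the regressor:
AᵀA = [[88.0000, 18.0000]; [18.0000, 5]], rhs = [-18.9361, -2.6313]ᵀ  (here Σh = 18.0000, Σ(h)² = 88.0000, Σln P = -2.6313, Σh·ln P = -18.9361).
Solving (det = 116.0000): k = -0.40790, ln C = 0.94218, so C = exp(0.94218) = 2.56556.

k = -0.41, C = 2.57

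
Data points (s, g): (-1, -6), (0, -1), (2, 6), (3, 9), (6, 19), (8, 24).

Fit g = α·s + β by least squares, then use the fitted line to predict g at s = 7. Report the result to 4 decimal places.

Sums needed: Σs·s = 114, Σs = 18, Σ1 = 6.
Right-hand side: Σs·g = 351, Σg = 51.
Normal equations: [[114, 18]; [18, 6]]·[α, β]ᵀ = [351, 51]ᵀ.
det = 114·6 − 18² = 360.
α = (351·6 − 18·51)/360 = 33/10; β = (114·51 − 18·351)/360 = -7/5.
At s = 7: ĝ = (33/10)·(7) + (-7/5)·(1) = 217/10.

ĝ = 21.7000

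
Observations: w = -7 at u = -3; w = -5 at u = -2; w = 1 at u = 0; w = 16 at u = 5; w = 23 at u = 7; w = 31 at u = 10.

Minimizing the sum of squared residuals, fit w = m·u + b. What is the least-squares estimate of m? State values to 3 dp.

From the data, Σu·u = 187, Σu = 17, Σ1 = 6.
Moment sums: Σu·w = 582, Σw = 59.
Determinant 187·6 − 17² = 833.
m = (582·6 − 17·59)/833 = 2489/833; b = (187·59 − 17·582)/833 = 67/49.

m = 2.988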